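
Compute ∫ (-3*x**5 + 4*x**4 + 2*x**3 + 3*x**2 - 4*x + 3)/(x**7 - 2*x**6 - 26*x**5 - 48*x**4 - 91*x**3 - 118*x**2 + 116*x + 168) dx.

Factor the denominator: (x - 7)*(x - 1)*(x + 1)*(x + 2)*(x + 3)*(x**2 + 4).
Partial-fraction decomposition: -(771*x + 1210)/(5512*(x**2 + 4)) + 1041/(1040*(x + 3)) - 167/(216*(x + 2)) + 3/(32*(x + 1)) - 1/(144*(x - 1)) - 40009/(228960*(x - 7)).
Integrate each term; A/(x−a) gives A·log|x−a|; the (Bx+D)/(x²+p²) term gives a log and an atan.

-40009*log(x - 7)/228960 - log(x - 1)/144 + 3*log(x + 1)/32 - 167*log(x + 2)/216 + 1041*log(x + 3)/1040 - 771*log(x**2 + 4)/11024 - 605*atan(x/2)/5512 + C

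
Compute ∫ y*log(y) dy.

y**2*log(y)/2 - y**2/4 + C

Use integration by parts with u = log(y), dv = y dy.
Then du = 1/y dy and v = y**2/2.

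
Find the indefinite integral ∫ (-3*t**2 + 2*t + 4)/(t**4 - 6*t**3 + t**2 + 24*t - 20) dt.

Factor the denominator: (t - 5)*(t - 2)*(t - 1)*(t + 2).
Partial-fraction decomposition: 1/(7*(t + 2)) + 1/(4*(t - 1)) + 1/(3*(t - 2)) - 61/(84*(t - 5)).
Integrate each term: A/(t−a) contributes A·log|t−a|.

-61*log(t - 5)/84 + log(t - 2)/3 + log(t - 1)/4 + log(t + 2)/7 + C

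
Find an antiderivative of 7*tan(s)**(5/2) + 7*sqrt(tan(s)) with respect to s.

Let u = tan(s), so du = (tan(s)**2 + 1) ds.
Rewriting, the integral becomes 7·∫ √u du = 7·(2/3)u^(3/2).
Substituting back, u = tan(s).

14*tan(s)**(3/2)/3 + C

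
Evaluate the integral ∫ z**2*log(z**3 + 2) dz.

z**3*log(z**3 + 2)/3 - z**3/3 + 2*log(z**3 + 2)/3 + C

Let u = z**3 + 2, so du = (3*z**2) dz.
The integral becomes (1/3)·∫ log(u) du; integrate by parts with u′=log(u), dv′=du.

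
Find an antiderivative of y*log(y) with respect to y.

Use integration by parts with u = log(y), dv = y dy.
Then du = 1/y dy and v = y**2/2.

y**2*log(y)/2 - y**2/4 + C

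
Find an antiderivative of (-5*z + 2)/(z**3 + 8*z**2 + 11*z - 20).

Factor the denominator: (z - 1)*(z + 4)*(z + 5).
Partial-fraction decomposition: 9/(2*(z + 5)) - 22/(5*(z + 4)) - 1/(10*(z - 1)).
Integrate each term: A/(z−a) contributes A·log|z−a|.

-log(z - 1)/10 - 22*log(z + 4)/5 + 9*log(z + 5)/2 + C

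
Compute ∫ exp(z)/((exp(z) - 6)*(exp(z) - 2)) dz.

log(exp(z) - 6)/4 - log(exp(z) - 2)/4 + C

Let u = e^z, du = e^z dz.
The integral becomes ∫ du/((u-6)(u-2)); decompose into partial fractions.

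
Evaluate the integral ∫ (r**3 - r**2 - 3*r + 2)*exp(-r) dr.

(-r**3 - 2*r**2 - r - 3)*exp(-r) + C

Use integration by parts with u = r**3 - r**2 - 3*r + 2, dv = exp(-r) dr, so v = -exp(-r).
Apply parts 3 times (tabular method): alternate signs, differentiate u down to 0, integrate dv up.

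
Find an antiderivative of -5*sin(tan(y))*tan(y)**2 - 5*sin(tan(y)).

Let u = tan(y), so du = (tan(y)**2 + 1) dy.
Rewriting, the integral becomes -5·∫ sin(u) du = -5·-cos(u).
Substituting back, u = tan(y).

5*cos(tan(y)) + C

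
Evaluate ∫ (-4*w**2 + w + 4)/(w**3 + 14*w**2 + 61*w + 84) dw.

-35*log(w + 3)/4 + 64*log(w + 4)/3 - 199*log(w + 7)/12 + C

Factor the denominator: (w + 3)*(w + 4)*(w + 7).
Partial-fraction decomposition: -199/(12*(w + 7)) + 64/(3*(w + 4)) - 35/(4*(w + 3)).
Integrate each term: A/(w−a) contributes A·log|w−a|.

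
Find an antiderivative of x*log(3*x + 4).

Use integration by parts with u = log(3*x + 4), dv = x dx.
Then du = 3/(3*x + 4) dx and v = x**2/2.

x**2*log(3*x + 4)/2 - x**2/4 + 2*x/3 - 8*log(3*x + 4)/9 + C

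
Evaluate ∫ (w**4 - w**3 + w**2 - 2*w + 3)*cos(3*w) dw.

w**4*sin(3*w)/3 - w**3*sin(3*w)/3 + 4*w**3*cos(3*w)/9 - w**2*sin(3*w)/9 - w**2*cos(3*w)/3 - 4*w*sin(3*w)/9 - 2*w*cos(3*w)/27 + 83*sin(3*w)/81 - 4*cos(3*w)/27 + C

Use integration by parts with u = w**4 - w**3 + w**2 - 2*w + 3, dv = cos(3*w) dw, so v = sin(3*w)/3.
Apply parts 4 times (tabular method): alternate signs, differentiate u down to 0, integrate dv up.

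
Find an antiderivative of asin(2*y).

Use integration by parts with u = arcsin(2*y), dv = dy.
Then du = 2/sqrt(-4*y**2 + 1) dy.

y*asin(2*y) + sqrt(-4*y**2 + 1)/2 + C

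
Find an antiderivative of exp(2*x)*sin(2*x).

exp(2*x)*sin(2*x)/4 - exp(2*x)*cos(2*x)/4 + C

Let I denote the integral. Integrate by parts with u = sin(2*x), dv = exp(2*x) dx, so v = exp(2*x)/2: I = exp(2*x)*sin(2*x)/2 − ∫ exp(2*x)*cos(2*x) dx.
Apply parts again with u = cos(2*x), dv = exp(2*x) dx: ∫ exp(2*x)*cos(2*x) dx = exp(2*x)*cos(2*x)/2 + I. Substituting back brings back I: I = exp(2*x)*sin(2*x)/2 - exp(2*x)*cos(2*x)/2 − I.
Solving for I: (1 + 1)·I equals the remaining terms, so I = (1/2)·(exp(2*x)*sin(2*x)/2 - exp(2*x)*cos(2*x)/2).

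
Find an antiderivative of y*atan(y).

Use integration by parts with u = arctan(y), dv = y dy.
Then du = 1/(y**2 + 1) dy.

y**2*atan(y)/2 - y/2 + atan(y)/2 + C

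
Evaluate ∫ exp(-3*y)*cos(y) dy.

Let I denote the integral. Integrate by parts with u = cos(y), dv = exp(-3*y) dy, so v = -exp(-3*y)/3: I = -exp(-3*y)*cos(y)/3 − (1/3)·∫ exp(-3*y)*sin(y) dy.
Apply parts again with u = sin(y), dv = exp(-3*y) dy: ∫ exp(-3*y)*sin(y) dy = -exp(-3*y)*sin(y)/3 + (1/3)·I. Substituting back brings back I: I = exp(-3*y)*sin(y)/9 - exp(-3*y)*cos(y)/3 − (1/9)·I.
Solving for I: (1 + 1/9)·I equals the remaining terms, so I = (9/10)·(exp(-3*y)*sin(y)/9 - exp(-3*y)*cos(y)/3).

exp(-3*y)*sin(y)/10 - 3*exp(-3*y)*cos(y)/10 + C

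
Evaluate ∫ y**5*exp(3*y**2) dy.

Let u = y², du = 2y dy; rewrite as (1/2)∫ u^2·exp(3u) du.
Now integrate by parts 2 times.

(9*y**4 - 6*y**2 + 2)*exp(3*y**2)/54 + C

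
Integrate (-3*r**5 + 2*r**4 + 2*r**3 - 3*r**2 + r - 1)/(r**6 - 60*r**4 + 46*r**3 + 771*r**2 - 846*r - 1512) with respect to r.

-20407*log(r - 6)/8190 + 183997*log(r - 3)/176400 + log(r + 1)/1008 + 3403*log(r + 4)/4410 - 27191*log(r + 7)/11700 - 269/(420*r - 1260) + C

Factor the denominator: (r - 6)*(r - 3)**2*(r + 1)*(r + 4)*(r + 7).
Partial-fraction decomposition: -27191/(11700*(r + 7)) + 3403/(4410*(r + 4)) + 1/(1008*(r + 1)) + 183997/(176400*(r - 3)) + 269/(420*(r - 3)**2) - 20407/(8190*(r - 6)).
Integrate each term; A/(r−a) gives A·log|r−a|; A/(r−a)² gives −A/(r−a).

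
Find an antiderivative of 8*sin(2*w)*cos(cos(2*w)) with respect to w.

-4*sin(cos(2*w)) + C

Let u = cos(2*w), so du = (-2*sin(2*w)) dw.
Rewriting, the integral becomes -4·∫ cos(u) du = -4·sin(u).
Substituting back, u = cos(2*w).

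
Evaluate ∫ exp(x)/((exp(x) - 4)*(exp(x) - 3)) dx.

log(exp(x) - 4) - log(exp(x) - 3) + C

Let u = e^x, du = e^x dx.
The integral becomes ∫ du/((u-4)(u-3)); decompose into partial fractions.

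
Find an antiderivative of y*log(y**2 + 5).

Let u = y**2 + 5, so du = (2*y) dy.
The integral becomes (1/2)·∫ log(u) du; integrate by parts with u′=log(u), dv′=du.

y**2*log(y**2 + 5)/2 - y**2/2 + 5*log(y**2 + 5)/2 + C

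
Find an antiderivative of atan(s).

Use integration by parts with u = arctan(s), dv = ds.
Then du = 1/(s**2 + 1) ds.

s*atan(s) - log(s**2 + 1)/2 + C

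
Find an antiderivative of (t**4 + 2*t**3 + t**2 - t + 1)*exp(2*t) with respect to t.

Use integration by parts with u = t**4 + 2*t**3 + t**2 - t + 1, dv = exp(2*t) dt, so v = exp(2*t)/2.
Apply parts 4 times (tabular method): alternate signs, differentiate u down to 0, integrate dv up.

(t**4 + t**2 - 2*t + 2)*exp(2*t)/2 + C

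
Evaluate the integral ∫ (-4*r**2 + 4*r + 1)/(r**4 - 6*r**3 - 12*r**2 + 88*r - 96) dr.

-119*log(r - 6)/160 + 151*log(r - 2)/288 + 79*log(r + 4)/360 - 7/(24*r - 48) + C

Factor the denominator: (r - 6)*(r - 2)**2*(r + 4).
Partial-fraction decomposition: 79/(360*(r + 4)) + 151/(288*(r - 2)) + 7/(24*(r - 2)**2) - 119/(160*(r - 6)).
Integrate each term; A/(r−a) gives A·log|r−a|; A/(r−a)² gives −A/(r−a).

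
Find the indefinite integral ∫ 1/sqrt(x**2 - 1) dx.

Substitute x = sec(θ), so dx = sec(θ)*tan(θ) dθ and the radical becomes sqrt(x**2 - 1) = tan(θ) by the Pythagorean identity.
Integrate the resulting trig expression in θ, then back-substitute sec(θ) = x, tan(θ) = sqrt(x**2 - 1) (absorbing any constant into C).

log(x + sqrt(x**2 - 1)) + C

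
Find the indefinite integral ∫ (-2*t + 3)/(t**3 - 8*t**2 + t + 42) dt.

Factor the denominator: (t - 7)*(t - 3)*(t + 2).
Partial-fraction decomposition: 7/(45*(t + 2)) + 3/(20*(t - 3)) - 11/(36*(t - 7)).
Integrate each term: A/(t−a) contributes A·log|t−a|.

-11*log(t - 7)/36 + 3*log(t - 3)/20 + 7*log(t + 2)/45 + C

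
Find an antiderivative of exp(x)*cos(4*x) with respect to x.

Let I denote the integral. Integrate by parts with u = cos(4*x), dv = exp(x) dx, so v = exp(x): I = exp(x)*cos(4*x) + 4·∫ exp(x)*sin(4*x) dx.
Apply parts again with u = sin(4*x), dv = exp(x) dx: ∫ exp(x)*sin(4*x) dx = exp(x)*sin(4*x) − 4·I. Substituting back brings back I: I = 4*exp(x)*sin(4*x) + exp(x)*cos(4*x) − 16·I.
Solving for I: (1 + 16)·I equals the remaining terms, so I = (1/17)·(4*exp(x)*sin(4*x) + exp(x)*cos(4*x)).

4*exp(x)*sin(4*x)/17 + exp(x)*cos(4*x)/17 + C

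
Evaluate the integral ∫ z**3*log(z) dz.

Use integration by parts with u = log(z), dv = z**3 dz.
Then du = 1/z dz and v = z**4/4.

z**4*log(z)/4 - z**4/16 + C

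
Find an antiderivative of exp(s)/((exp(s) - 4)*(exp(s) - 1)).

Let u = e^s, du = e^s ds.
The integral becomes ∫ du/((u-1)(u-4)); decompose into partial fractions.

log(exp(s) - 4)/3 - log(exp(s) - 1)/3 + C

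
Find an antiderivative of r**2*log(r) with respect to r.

Use integration by parts with u = log(r), dv = r**2 dr.
Then du = 1/r dr and v = r**3/3.

r**3*log(r)/3 - r**3/9 + C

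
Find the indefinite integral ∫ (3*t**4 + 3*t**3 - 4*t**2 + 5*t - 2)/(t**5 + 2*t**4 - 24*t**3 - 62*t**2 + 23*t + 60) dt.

Factor the denominator: (t - 5)*(t - 1)*(t + 1)*(t + 3)*(t + 4).
Partial-fraction decomposition: 98/(27*(t + 4)) - 109/(64*(t + 3)) - 11/(72*(t + 1)) - 1/(32*(t - 1)) + 2173/(1728*(t - 5)).
Integrate each term: A/(t−a) contributes A·log|t−a|.

2173*log(t - 5)/1728 - log(t - 1)/32 - 11*log(t + 1)/72 - 109*log(t + 3)/64 + 98*log(t + 4)/27 + C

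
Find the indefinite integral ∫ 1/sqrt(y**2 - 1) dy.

Substitute y = sec(θ), so dy = sec(θ)*tan(θ) dθ and the radical becomes sqrt(y**2 - 1) = tan(θ) by the Pythagorean identity.
Integrate the resulting trig expression in θ, then back-substitute sec(θ) = y, tan(θ) = sqrt(y**2 - 1) (absorbing any constant into C).

log(y + sqrt(y**2 - 1)) + C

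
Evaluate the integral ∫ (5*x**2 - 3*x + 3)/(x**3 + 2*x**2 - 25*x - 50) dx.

Factor the denominator: (x - 5)*(x + 2)*(x + 5).
Partial-fraction decomposition: 143/(30*(x + 5)) - 29/(21*(x + 2)) + 113/(70*(x - 5)).
Integrate each term: A/(x−a) contributes A·log|x−a|.

113*log(x - 5)/70 - 29*log(x + 2)/21 + 143*log(x + 5)/30 + C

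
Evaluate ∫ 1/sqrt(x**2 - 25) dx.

Substitute x = 5·sec(θ), so dx = 5·sec(θ)*tan(θ) dθ and the radical becomes sqrt(x**2 - 25) = 5·tan(θ) by the Pythagorean identity.
Integrate the resulting trig expression in θ, then back-substitute sec(θ) = x/5, tan(θ) = sqrt(x**2 - 25)/5 (absorbing any constant into C).

log(x + sqrt(x**2 - 25)) + C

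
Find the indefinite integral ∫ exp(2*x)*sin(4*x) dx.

exp(2*x)*sin(4*x)/10 - exp(2*x)*cos(4*x)/5 + C

Let I denote the integral. Integrate by parts with u = sin(4*x), dv = exp(2*x) dx, so v = exp(2*x)/2: I = exp(2*x)*sin(4*x)/2 − 2·∫ exp(2*x)*cos(4*x) dx.
Apply parts again with u = cos(4*x), dv = exp(2*x) dx: ∫ exp(2*x)*cos(4*x) dx = exp(2*x)*cos(4*x)/2 + 2·I. Substituting back brings back I: I = exp(2*x)*sin(4*x)/2 - exp(2*x)*cos(4*x) − 4·I.
Solving for I: (1 + 4)·I equals the remaining terms, so I = (1/5)·(exp(2*x)*sin(4*x)/2 - exp(2*x)*cos(4*x)).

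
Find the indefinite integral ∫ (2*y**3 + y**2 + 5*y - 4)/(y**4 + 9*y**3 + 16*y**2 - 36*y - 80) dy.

Factor the denominator: (y - 2)*(y + 2)*(y + 4)*(y + 5).
Partial-fraction decomposition: 254/(21*(y + 5)) - 34/(3*(y + 4)) + 13/(12*(y + 2)) + 13/(84*(y - 2)).
Integrate each term: A/(y−a) contributes A·log|y−a|.

13*log(y - 2)/84 + 13*log(y + 2)/12 - 34*log(y + 4)/3 + 254*log(y + 5)/21 + C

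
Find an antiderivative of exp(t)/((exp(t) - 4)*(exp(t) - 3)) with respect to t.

Let u = e^t, du = e^t dt.
The integral becomes ∫ du/((u-4)(u-3)); decompose into partial fractions.

log(exp(t) - 4) - log(exp(t) - 3) + C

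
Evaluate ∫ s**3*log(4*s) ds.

Use integration by parts with u = log(4*s), dv = s**3 ds.
Then du = 1/s ds and v = s**4/4.

s**4*(log(s) + 2*log(2))/4 - s**4/16 + C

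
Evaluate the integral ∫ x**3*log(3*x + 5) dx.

Use integration by parts with u = log(3*x + 5), dv = x**3 dx.
Then du = 3/(3*x + 5) dx and v = x**4/4.

x**4*log(3*x + 5)/4 - x**4/16 + 5*x**3/36 - 25*x**2/72 + 125*x/108 - 625*log(3*x + 5)/324 + C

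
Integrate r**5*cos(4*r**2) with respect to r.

r**4*sin(4*r**2)/8 + r**2*cos(4*r**2)/16 - sin(4*r**2)/64 + C

Let u = r², du = 2r dr; rewrite as (1/2)∫ u^2·cos(4u) du.
Now integrate by parts 2 times.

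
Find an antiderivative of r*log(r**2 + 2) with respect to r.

Let u = r**2 + 2, so du = (2*r) dr.
The integral becomes (1/2)·∫ log(u) du; integrate by parts with u′=log(u), dv′=du.

r**2*log(r**2 + 2)/2 - r**2/2 + log(r**2 + 2) + C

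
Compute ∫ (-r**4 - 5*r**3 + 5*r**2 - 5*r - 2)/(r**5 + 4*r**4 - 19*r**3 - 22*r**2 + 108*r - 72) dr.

Factor the denominator: (r - 2)**2*(r - 1)*(r + 3)*(r + 6).
Partial-fraction decomposition: -1/(168*(r + 6)) - 28/(75*(r + 3)) - 2/(7*(r - 1)) - 67/(200*(r - 2)) - 6/(5*(r - 2)**2).
Integrate each term; A/(r−a) gives A·log|r−a|; A/(r−a)² gives −A/(r−a).

-67*log(r - 2)/200 - 2*log(r - 1)/7 - 28*log(r + 3)/75 - log(r + 6)/168 + 6/(5*r - 10) + C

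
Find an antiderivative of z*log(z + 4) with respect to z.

Use integration by parts with u = log(z + 4), dv = z dz.
Then du = 1/(z + 4) dz and v = z**2/2.

z**2*log(z + 4)/2 - z**2/4 + 2*z - 8*log(z + 4) + C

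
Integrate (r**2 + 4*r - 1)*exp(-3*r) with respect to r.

Use integration by parts with u = r**2 + 4*r - 1, dv = exp(-3*r) dr, so v = -exp(-3*r)/3.
Apply parts 2 times (tabular method): alternate signs, differentiate u down to 0, integrate dv up.

(-9*r**2 - 42*r - 5)*exp(-3*r)/27 + C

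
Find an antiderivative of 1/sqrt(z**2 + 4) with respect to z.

Substitute z = 2·tan(θ), so dz = 2·sec(θ)^2 dθ and the radical becomes sqrt(z**2 + 4) = 2·sec(θ) by the Pythagorean identity.
Integrate the resulting trig expression in θ, then back-substitute tan(θ) = z/2, sec(θ) = sqrt(z**2 + 4)/2 (absorbing any constant into C).

log(z + sqrt(z**2 + 4)) + C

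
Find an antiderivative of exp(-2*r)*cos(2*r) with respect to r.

Let I denote the integral. Integrate by parts with u = cos(2*r), dv = exp(-2*r) dr, so v = -exp(-2*r)/2: I = -exp(-2*r)*cos(2*r)/2 − ∫ exp(-2*r)*sin(2*r) dr.
Apply parts again with u = sin(2*r), dv = exp(-2*r) dr: ∫ exp(-2*r)*sin(2*r) dr = -exp(-2*r)*sin(2*r)/2 + I. Substituting back brings back I: I = exp(-2*r)*sin(2*r)/2 - exp(-2*r)*cos(2*r)/2 − I.
Solving for I: (1 + 1)·I equals the remaining terms, so I = (1/2)·(exp(-2*r)*sin(2*r)/2 - exp(-2*r)*cos(2*r)/2).

exp(-2*r)*sin(2*r)/4 - exp(-2*r)*cos(2*r)/4 + C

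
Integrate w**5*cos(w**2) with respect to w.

w**4*sin(w**2)/2 + w**2*cos(w**2) - sin(w**2) + C

Let u = w², du = 2w dw; rewrite as (1/2)∫ u^2·cos(1u) du.
Now integrate by parts 2 times.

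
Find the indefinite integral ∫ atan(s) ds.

Use integration by parts with u = arctan(s), dv = ds.
Then du = 1/(s**2 + 1) ds.

s*atan(s) - log(s**2 + 1)/2 + C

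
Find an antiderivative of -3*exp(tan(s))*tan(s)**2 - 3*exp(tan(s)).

-3*exp(tan(s)) + C

Let u = tan(s), so du = (tan(s)**2 + 1) ds.
Rewriting, the integral becomes -3·∫ e^u du = -3·e^u.
Substituting back, u = tan(s).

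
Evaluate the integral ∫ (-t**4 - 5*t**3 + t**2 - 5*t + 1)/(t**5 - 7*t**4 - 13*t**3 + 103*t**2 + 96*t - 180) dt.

-2369*log(t - 6)/360 + 1249*log(t - 5)/224 - 3*log(t - 1)/80 - 13*log(t + 2)/56 + 79*log(t + 3)/288 + C

Factor the denominator: (t - 6)*(t - 5)*(t - 1)*(t + 2)*(t + 3).
Partial-fraction decomposition: 79/(288*(t + 3)) - 13/(56*(t + 2)) - 3/(80*(t - 1)) + 1249/(224*(t - 5)) - 2369/(360*(t - 6)).
Integrate each term: A/(t−a) contributes A·log|t−a|.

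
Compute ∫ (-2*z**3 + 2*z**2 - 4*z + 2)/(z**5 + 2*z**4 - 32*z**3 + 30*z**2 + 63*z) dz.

Factor the denominator: z*(z - 3)**2*(z + 1)*(z + 7).
Partial-fraction decomposition: 407/(2100*(z + 7)) - 5/(48*(z + 1)) - 437/(3600*(z - 3)) - 23/(60*(z - 3)**2) + 2/(63*z).
Integrate each term; A/(z−a) gives A·log|z−a|; A/(z−a)² gives −A/(z−a).

2*log(z)/63 - 437*log(z - 3)/3600 - 5*log(z + 1)/48 + 407*log(z + 7)/2100 + 23/(60*z - 180) + C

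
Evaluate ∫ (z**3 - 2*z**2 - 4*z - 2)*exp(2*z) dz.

Use integration by parts with u = z**3 - 2*z**2 - 4*z - 2, dv = exp(2*z) dz, so v = exp(2*z)/2.
Apply parts 3 times (tabular method): alternate signs, differentiate u down to 0, integrate dv up.

(4*z**3 - 14*z**2 - 2*z - 7)*exp(2*z)/8 + C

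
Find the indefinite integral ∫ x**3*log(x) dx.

Use integration by parts with u = log(x), dv = x**3 dx.
Then du = 1/x dx and v = x**4/4.

x**4*log(x)/4 - x**4/16 + C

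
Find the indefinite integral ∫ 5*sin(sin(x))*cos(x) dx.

-5*cos(sin(x)) + C

Let u = sin(x), so du = (cos(x)) dx.
Rewriting, the integral becomes 5·∫ sin(u) du = 5·-cos(u).
Substituting back, u = sin(x).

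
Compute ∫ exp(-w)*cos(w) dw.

Let I denote the integral. Integrate by parts with u = cos(w), dv = exp(-w) dw, so v = -exp(-w): I = -exp(-w)*cos(w) − ∫ exp(-w)*sin(w) dw.
Apply parts again with u = sin(w), dv = exp(-w) dw: ∫ exp(-w)*sin(w) dw = -exp(-w)*sin(w) + I. Substituting back brings back I: I = exp(-w)*sin(w) - exp(-w)*cos(w) − I.
Solving for I: (1 + 1)·I equals the remaining terms, so I = (1/2)·(exp(-w)*sin(w) - exp(-w)*cos(w)).

exp(-w)*sin(w)/2 - exp(-w)*cos(w)/2 + C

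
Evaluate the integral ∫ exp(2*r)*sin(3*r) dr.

2*exp(2*r)*sin(3*r)/13 - 3*exp(2*r)*cos(3*r)/13 + C

Let I denote the integral. Integrate by parts with u = sin(3*r), dv = exp(2*r) dr, so v = exp(2*r)/2: I = exp(2*r)*sin(3*r)/2 − (3/2)·∫ exp(2*r)*cos(3*r) dr.
Apply parts again with u = cos(3*r), dv = exp(2*r) dr: ∫ exp(2*r)*cos(3*r) dr = exp(2*r)*cos(3*r)/2 + (3/2)·I. Substituting back brings back I: I = exp(2*r)*sin(3*r)/2 - 3*exp(2*r)*cos(3*r)/4 − (9/4)·I.
Solving for I: (1 + 9/4)·I equals the remaining terms, so I = (4/13)·(exp(2*r)*sin(3*r)/2 - 3*exp(2*r)*cos(3*r)/4).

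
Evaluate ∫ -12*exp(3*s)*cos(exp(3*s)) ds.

Let u = exp(3*s), so du = (3*exp(3*s)) ds.
Rewriting, the integral becomes -4·∫ cos(u) du = -4·sin(u).
Substituting back, u = exp(3*s).

-4*sin(exp(3*s)) + C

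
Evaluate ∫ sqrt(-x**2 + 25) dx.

x*sqrt(-x**2 + 25)/2 + 25*asin(x/5)/2 + C

Substitute x = 5·sin(θ), so dx = 5·cos(θ) dθ and the radical becomes sqrt(-x**2 + 25) = 5·cos(θ) by the Pythagorean identity.
Integrate the resulting trig expression in θ, then back-substitute θ = asin(x/5), sin(θ) = x/5, cos(θ) = sqrt(-x**2 + 25)/5 (absorbing any constant into C).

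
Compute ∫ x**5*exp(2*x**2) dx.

(2*x**4 - 2*x**2 + 1)*exp(2*x**2)/8 + C

Let u = x², du = 2x dx; rewrite as (1/2)∫ u^2·exp(2u) du.
Now integrate by parts 2 times.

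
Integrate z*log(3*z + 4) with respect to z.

z**2*log(3*z + 4)/2 - z**2/4 + 2*z/3 - 8*log(3*z + 4)/9 + C

Use integration by parts with u = log(3*z + 4), dv = z dz.
Then du = 3/(3*z + 4) dz and v = z**2/2.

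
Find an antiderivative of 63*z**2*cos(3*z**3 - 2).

Let u = 3*z**3 - 2, so du = (9*z**2) dz.
Rewriting, the integral becomes 7·∫ cos(u) du = 7·sin(u).
Substituting back, u = 3*z**3 - 2.

7*sin(3*z**3 - 2) + C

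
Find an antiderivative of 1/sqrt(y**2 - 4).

log(y + sqrt(y**2 - 4)) + C

Substitute y = 2·sec(θ), so dy = 2·sec(θ)*tan(θ) dθ and the radical becomes sqrt(y**2 - 4) = 2·tan(θ) by the Pythagorean identity.
Integrate the resulting trig expression in θ, then back-substitute sec(θ) = y/2, tan(θ) = sqrt(y**2 - 4)/2 (absorbing any constant into C).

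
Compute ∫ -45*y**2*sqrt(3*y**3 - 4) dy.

Let u = 3*y**3 - 4, so du = (9*y**2) dy.
Rewriting, the integral becomes -5·∫ √u du = -5·(2/3)u^(3/2).
Substituting back, u = 3*y**3 - 4.

-10*(3*y**3 - 4)**(3/2)/3 + C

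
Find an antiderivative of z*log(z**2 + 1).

z**2*log(z**2 + 1)/2 - z**2/2 + log(z**2 + 1)/2 + C

Let u = z**2 + 1, so du = (2*z) dz.
The integral becomes (1/2)·∫ log(u) du; integrate by parts with u′=log(u), dv′=du.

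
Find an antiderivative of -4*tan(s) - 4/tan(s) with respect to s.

-4*log(tan(s)) + C

Let u = tan(s), so du = (tan(s)**2 + 1) ds.
Rewriting, the integral becomes -4·∫ 1/u du = -4·log(u).
Substituting back, u = tan(s).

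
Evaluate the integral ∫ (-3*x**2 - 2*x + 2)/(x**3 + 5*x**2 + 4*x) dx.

Factor the denominator: x*(x + 1)*(x + 4).
Partial-fraction decomposition: -19/(6*(x + 4)) - 1/(3*(x + 1)) + 1/(2*x).
Integrate each term: A/(x−a) contributes A·log|x−a|.

log(x)/2 - log(x + 1)/3 - 19*log(x + 4)/6 + C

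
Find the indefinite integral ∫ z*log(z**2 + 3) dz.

z**2*log(z**2 + 3)/2 - z**2/2 + 3*log(z**2 + 3)/2 + C

Let u = z**2 + 3, so du = (2*z) dz.
The integral becomes (1/2)·∫ log(u) du; integrate by parts with u′=log(u), dv′=du.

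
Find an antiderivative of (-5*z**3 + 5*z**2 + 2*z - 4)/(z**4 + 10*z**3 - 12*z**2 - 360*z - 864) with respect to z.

-223*log(z - 6)/360 - 97*log(z + 4)/10 + 383*log(z + 6)/72 - 311/(6*z + 36) + C

Factor the denominator: (z - 6)*(z + 4)*(z + 6)**2.
Partial-fraction decomposition: 383/(72*(z + 6)) + 311/(6*(z + 6)**2) - 97/(10*(z + 4)) - 223/(360*(z - 6)).
Integrate each term; A/(z−a) gives A·log|z−a|; A/(z−a)² gives −A/(z−a).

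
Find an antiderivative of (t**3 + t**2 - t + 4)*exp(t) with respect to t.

Use integration by parts with u = t**3 + t**2 - t + 4, dv = exp(t) dt, so v = exp(t).
Apply parts 3 times (tabular method): alternate signs, differentiate u down to 0, integrate dv up.

(t**3 - 2*t**2 + 3*t + 1)*exp(t) + C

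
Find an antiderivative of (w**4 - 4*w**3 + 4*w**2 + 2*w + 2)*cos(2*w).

w**4*sin(2*w)/2 - 2*w**3*sin(2*w) + w**3*cos(2*w) + w**2*sin(2*w)/2 - 3*w**2*cos(2*w) + 4*w*sin(2*w) + w*cos(2*w)/2 + 3*sin(2*w)/4 + 2*cos(2*w) + C

Use integration by parts with u = w**4 - 4*w**3 + 4*w**2 + 2*w + 2, dv = cos(2*w) dw, so v = sin(2*w)/2.
Apply parts 4 times (tabular method): alternate signs, differentiate u down to 0, integrate dv up.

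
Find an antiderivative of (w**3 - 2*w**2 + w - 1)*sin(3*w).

-w**3*cos(3*w)/3 + w**2*sin(3*w)/3 + 2*w**2*cos(3*w)/3 - 4*w*sin(3*w)/9 - w*cos(3*w)/9 + sin(3*w)/27 + 5*cos(3*w)/27 + C

Use integration by parts with u = w**3 - 2*w**2 + w - 1, dv = sin(3*w) dw, so v = -cos(3*w)/3.
Apply parts 3 times (tabular method): alternate signs, differentiate u down to 0, integrate dv up.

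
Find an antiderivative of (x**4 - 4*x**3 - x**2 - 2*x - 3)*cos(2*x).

Use integration by parts with u = x**4 - 4*x**3 - x**2 - 2*x - 3, dv = cos(2*x) dx, so v = sin(2*x)/2.
Apply parts 4 times (tabular method): alternate signs, differentiate u down to 0, integrate dv up.

x**4*sin(2*x)/2 - 2*x**3*sin(2*x) + x**3*cos(2*x) - 2*x**2*sin(2*x) - 3*x**2*cos(2*x) + 2*x*sin(2*x) - 2*x*cos(2*x) - sin(2*x)/2 + cos(2*x) + C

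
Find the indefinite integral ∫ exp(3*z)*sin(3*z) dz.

exp(3*z)*sin(3*z)/6 - exp(3*z)*cos(3*z)/6 + C

Let I denote the integral. Integrate by parts with u = sin(3*z), dv = exp(3*z) dz, so v = exp(3*z)/3: I = exp(3*z)*sin(3*z)/3 − ∫ exp(3*z)*cos(3*z) dz.
Apply parts again with u = cos(3*z), dv = exp(3*z) dz: ∫ exp(3*z)*cos(3*z) dz = exp(3*z)*cos(3*z)/3 + I. Substituting back brings back I: I = exp(3*z)*sin(3*z)/3 - exp(3*z)*cos(3*z)/3 − I.
Solving for I: (1 + 1)·I equals the remaining terms, so I = (1/2)·(exp(3*z)*sin(3*z)/3 - exp(3*z)*cos(3*z)/3).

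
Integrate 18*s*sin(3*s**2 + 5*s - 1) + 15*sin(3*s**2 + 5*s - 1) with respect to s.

Let u = 3*s**2 + 5*s - 1, so du = (6*s + 5) ds.
Rewriting, the integral becomes 3·∫ sin(u) du = 3·-cos(u).
Substituting back, u = 3*s**2 + 5*s - 1.

-3*cos(3*s**2 + 5*s - 1) + C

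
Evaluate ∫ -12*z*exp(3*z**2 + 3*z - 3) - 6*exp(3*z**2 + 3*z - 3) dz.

Let u = 3*z**2 + 3*z - 3, so du = (6*z + 3) dz.
Rewriting, the integral becomes -2·∫ e^u du = -2·e^u.
Substituting back, u = 3*z**2 + 3*z - 3.

-2*exp(3*z**2 + 3*z - 3) + C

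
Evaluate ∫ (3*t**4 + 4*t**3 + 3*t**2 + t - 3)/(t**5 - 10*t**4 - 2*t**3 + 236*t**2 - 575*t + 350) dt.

4363*log(t - 7)/360 - 613*log(t - 5)/60 + 13*log(t - 2)/15 - log(t - 1)/18 + 103*log(t + 5)/360 + C

Factor the denominator: (t - 7)*(t - 5)*(t - 2)*(t - 1)*(t + 5).
Partial-fraction decomposition: 103/(360*(t + 5)) - 1/(18*(t - 1)) + 13/(15*(t - 2)) - 613/(60*(t - 5)) + 4363/(360*(t - 7)).
Integrate each term: A/(t−a) contributes A·log|t−a|.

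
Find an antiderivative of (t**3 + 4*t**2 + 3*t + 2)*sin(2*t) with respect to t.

-t**3*cos(2*t)/2 + 3*t**2*sin(2*t)/4 - 2*t**2*cos(2*t) + 2*t*sin(2*t) - 3*t*cos(2*t)/4 + 3*sin(2*t)/8 + C

Use integration by parts with u = t**3 + 4*t**2 + 3*t + 2, dv = sin(2*t) dt, so v = -cos(2*t)/2.
Apply parts 3 times (tabular method): alternate signs, differentiate u down to 0, integrate dv up.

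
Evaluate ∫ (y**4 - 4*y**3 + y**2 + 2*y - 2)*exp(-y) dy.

Use integration by parts with u = y**4 - 4*y**3 + y**2 + 2*y - 2, dv = exp(-y) dy, so v = -exp(-y).
Apply parts 4 times (tabular method): alternate signs, differentiate u down to 0, integrate dv up.

(-y**4 - y**2 - 4*y - 2)*exp(-y) + C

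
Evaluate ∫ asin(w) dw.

Use integration by parts with u = arcsin(w), dv = dw.
Then du = 1/sqrt(-w**2 + 1) dw.

w*asin(w) + sqrt(-w**2 + 1) + C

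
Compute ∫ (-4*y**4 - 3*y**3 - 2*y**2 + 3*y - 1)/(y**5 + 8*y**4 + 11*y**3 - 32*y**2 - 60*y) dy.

Factor the denominator: y*(y - 2)*(y + 2)*(y + 3)*(y + 5).
Partial-fraction decomposition: -313/(30*(y + 5)) + 271/(30*(y + 3)) - 55/(24*(y + 2)) - 13/(40*(y - 2)) + 1/(60*y).
Integrate each term: A/(y−a) contributes A·log|y−a|.

log(y)/60 - 13*log(y - 2)/40 - 55*log(y + 2)/24 + 271*log(y + 3)/30 - 313*log(y + 5)/30 + C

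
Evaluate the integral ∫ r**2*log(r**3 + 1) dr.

r**3*log(r**3 + 1)/3 - r**3/3 + log(r**3 + 1)/3 + C

Let u = r**3 + 1, so du = (3*r**2) dr.
The integral becomes (1/3)·∫ log(u) du; integrate by parts with u′=log(u), dv′=du.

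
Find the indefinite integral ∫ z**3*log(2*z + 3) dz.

z**4*log(2*z + 3)/4 - z**4/16 + z**3/8 - 9*z**2/32 + 27*z/32 - 81*log(2*z + 3)/64 + C

Use integration by parts with u = log(2*z + 3), dv = z**3 dz.
Then du = 2/(2*z + 3) dz and v = z**4/4.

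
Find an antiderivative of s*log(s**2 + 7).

s**2*log(s**2 + 7)/2 - s**2/2 + 7*log(s**2 + 7)/2 + C

Let u = s**2 + 7, so du = (2*s) ds.
The integral becomes (1/2)·∫ log(u) du; integrate by parts with u′=log(u), dv′=du.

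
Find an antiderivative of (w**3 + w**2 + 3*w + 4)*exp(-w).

Use integration by parts with u = w**3 + w**2 + 3*w + 4, dv = exp(-w) dw, so v = -exp(-w).
Apply parts 3 times (tabular method): alternate signs, differentiate u down to 0, integrate dv up.

(-w**3 - 4*w**2 - 11*w - 15)*exp(-w) + C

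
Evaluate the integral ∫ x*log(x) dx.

Use integration by parts with u = log(x), dv = x dx.
Then du = 1/x dx and v = x**2/2.

x**2*log(x)/2 - x**2/4 + C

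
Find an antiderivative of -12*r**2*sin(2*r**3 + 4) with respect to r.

Let u = 2*r**3 + 4, so du = (6*r**2) dr.
Rewriting, the integral becomes -2·∫ sin(u) du = -2·-cos(u).
Substituting back, u = 2*r**3 + 4.

2*cos(2*r**3 + 4) + C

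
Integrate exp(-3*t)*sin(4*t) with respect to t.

Let I denote the integral. Integrate by parts with u = sin(4*t), dv = exp(-3*t) dt, so v = -exp(-3*t)/3: I = -exp(-3*t)*sin(4*t)/3 + (4/3)·∫ exp(-3*t)*cos(4*t) dt.
Apply parts again with u = cos(4*t), dv = exp(-3*t) dt: ∫ exp(-3*t)*cos(4*t) dt = -exp(-3*t)*cos(4*t)/3 − (4/3)·I. Substituting back brings back I: I = -exp(-3*t)*sin(4*t)/3 - 4*exp(-3*t)*cos(4*t)/9 − (16/9)·I.
Solving for I: (1 + 16/9)·I equals the remaining terms, so I = (9/25)·(-exp(-3*t)*sin(4*t)/3 - 4*exp(-3*t)*cos(4*t)/9).

-3*exp(-3*t)*sin(4*t)/25 - 4*exp(-3*t)*cos(4*t)/25 + C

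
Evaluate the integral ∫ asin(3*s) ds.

s*asin(3*s) + sqrt(-9*s**2 + 1)/3 + C

Use integration by parts with u = arcsin(3*s), dv = ds.
Then du = 3/sqrt(-9*s**2 + 1) ds.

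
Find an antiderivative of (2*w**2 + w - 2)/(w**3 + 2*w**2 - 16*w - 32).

Factor the denominator: (w - 4)*(w + 2)*(w + 4).
Partial-fraction decomposition: 13/(8*(w + 4)) - 1/(3*(w + 2)) + 17/(24*(w - 4)).
Integrate each term: A/(w−a) contributes A·log|w−a|.

17*log(w - 4)/24 - log(w + 2)/3 + 13*log(w + 4)/8 + C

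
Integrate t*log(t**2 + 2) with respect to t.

Let u = t**2 + 2, so du = (2*t) dt.
The integral becomes (1/2)·∫ log(u) du; integrate by parts with u′=log(u), dv′=du.

t**2*log(t**2 + 2)/2 - t**2/2 + log(t**2 + 2) + C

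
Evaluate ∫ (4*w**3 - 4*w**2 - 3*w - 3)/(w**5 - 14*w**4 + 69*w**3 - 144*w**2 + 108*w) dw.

-log(w)/36 + 233*log(w - 6)/72 - 7*log(w - 3)/3 - 7*log(w - 2)/8 + 20/(3*w - 9) + C

Factor the denominator: w*(w - 6)*(w - 3)**2*(w - 2).
Partial-fraction decomposition: -7/(8*(w - 2)) - 7/(3*(w - 3)) - 20/(3*(w - 3)**2) + 233/(72*(w - 6)) - 1/(36*w).
Integrate each term; A/(w−a) gives A·log|w−a|; A/(w−a)² gives −A/(w−a).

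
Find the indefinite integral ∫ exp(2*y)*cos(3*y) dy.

3*exp(2*y)*sin(3*y)/13 + 2*exp(2*y)*cos(3*y)/13 + C

Let I denote the integral. Integrate by parts with u = cos(3*y), dv = exp(2*y) dy, so v = exp(2*y)/2: I = exp(2*y)*cos(3*y)/2 + (3/2)·∫ exp(2*y)*sin(3*y) dy.
Apply parts again with u = sin(3*y), dv = exp(2*y) dy: ∫ exp(2*y)*sin(3*y) dy = exp(2*y)*sin(3*y)/2 − (3/2)·I. Substituting back brings back I: I = 3*exp(2*y)*sin(3*y)/4 + exp(2*y)*cos(3*y)/2 − (9/4)·I.
Solving for I: (1 + 9/4)·I equals the remaining terms, so I = (4/13)·(3*exp(2*y)*sin(3*y)/4 + exp(2*y)*cos(3*y)/2).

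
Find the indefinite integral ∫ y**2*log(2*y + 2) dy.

Use integration by parts with u = log(2*y + 2), dv = y**2 dy.
Then du = 2/(2*y + 2) dy and v = y**3/3.

y**3*log(2*y + 2)/3 - y**3/9 + y**2/6 - y/3 + log(y + 1)/3 + C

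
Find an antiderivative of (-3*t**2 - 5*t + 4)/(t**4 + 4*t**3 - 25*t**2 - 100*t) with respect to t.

Factor the denominator: t*(t - 5)*(t + 4)*(t + 5).
Partial-fraction decomposition: 23/(25*(t + 5)) - 2/(3*(t + 4)) - 16/(75*(t - 5)) - 1/(25*t).
Integrate each term: A/(t−a) contributes A·log|t−a|.

-log(t)/25 - 16*log(t - 5)/75 - 2*log(t + 4)/3 + 23*log(t + 5)/25 + C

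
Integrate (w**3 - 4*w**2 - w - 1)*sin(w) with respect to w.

Use integration by parts with u = w**3 - 4*w**2 - w - 1, dv = sin(w) dw, so v = -cos(w).
Apply parts 3 times (tabular method): alternate signs, differentiate u down to 0, integrate dv up.

-w**3*cos(w) + 3*w**2*sin(w) + 4*w**2*cos(w) - 8*w*sin(w) + 7*w*cos(w) - 7*sin(w) - 7*cos(w) + C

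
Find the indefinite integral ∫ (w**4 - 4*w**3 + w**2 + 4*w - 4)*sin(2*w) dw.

Use integration by parts with u = w**4 - 4*w**3 + w**2 + 4*w - 4, dv = sin(2*w) dw, so v = -cos(2*w)/2.
Apply parts 4 times (tabular method): alternate signs, differentiate u down to 0, integrate dv up.

-w**4*cos(2*w)/2 + w**3*sin(2*w) + 2*w**3*cos(2*w) - 3*w**2*sin(2*w) + w**2*cos(2*w) - w*sin(2*w) - 5*w*cos(2*w) + 5*sin(2*w)/2 + 3*cos(2*w)/2 + C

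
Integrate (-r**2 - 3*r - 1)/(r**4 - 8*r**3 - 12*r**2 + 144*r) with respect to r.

Factor the denominator: r*(r - 6)**2*(r + 4).
Partial-fraction decomposition: 1/(80*(r + 4)) - 1/(180*(r - 6)) - 11/(12*(r - 6)**2) - 1/(144*r).
Integrate each term; A/(r−a) gives A·log|r−a|; A/(r−a)² gives −A/(r−a).

-log(r)/144 - log(r - 6)/180 + log(r + 4)/80 + 11/(12*r - 72) + C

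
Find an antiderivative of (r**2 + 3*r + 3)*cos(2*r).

r**2*sin(2*r)/2 + 3*r*sin(2*r)/2 + r*cos(2*r)/2 + 5*sin(2*r)/4 + 3*cos(2*r)/4 + C

Use integration by parts with u = r**2 + 3*r + 3, dv = cos(2*r) dr, so v = sin(2*r)/2.
Apply parts 2 times (tabular method): alternate signs, differentiate u down to 0, integrate dv up.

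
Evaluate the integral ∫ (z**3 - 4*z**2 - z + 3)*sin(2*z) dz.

Use integration by parts with u = z**3 - 4*z**2 - z + 3, dv = sin(2*z) dz, so v = -cos(2*z)/2.
Apply parts 3 times (tabular method): alternate signs, differentiate u down to 0, integrate dv up.

-z**3*cos(2*z)/2 + 3*z**2*sin(2*z)/4 + 2*z**2*cos(2*z) - 2*z*sin(2*z) + 5*z*cos(2*z)/4 - 5*sin(2*z)/8 - 5*cos(2*z)/2 + C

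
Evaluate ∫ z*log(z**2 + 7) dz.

Let u = z**2 + 7, so du = (2*z) dz.
The integral becomes (1/2)·∫ log(u) du; integrate by parts with u′=log(u), dv′=du.

z**2*log(z**2 + 7)/2 - z**2/2 + 7*log(z**2 + 7)/2 + C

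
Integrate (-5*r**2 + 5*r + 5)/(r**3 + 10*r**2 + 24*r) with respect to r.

5*log(r)/24 + 95*log(r + 4)/8 - 205*log(r + 6)/12 + C

Factor the denominator: r*(r + 4)*(r + 6).
Partial-fraction decomposition: -205/(12*(r + 6)) + 95/(8*(r + 4)) + 5/(24*r).
Integrate each term: A/(r−a) contributes A·log|r−a|.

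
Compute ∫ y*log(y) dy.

y**2*log(y)/2 - y**2/4 + C

Use integration by parts with u = log(y), dv = y dy.
Then du = 1/y dy and v = y**2/2.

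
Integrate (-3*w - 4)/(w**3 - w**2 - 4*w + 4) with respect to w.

Factor the denominator: (w - 2)*(w - 1)*(w + 2).
Partial-fraction decomposition: 1/(6*(w + 2)) + 7/(3*(w - 1)) - 5/(2*(w - 2)).
Integrate each term: A/(w−a) contributes A·log|w−a|.

-5*log(w - 2)/2 + 7*log(w - 1)/3 + log(w + 2)/6 + C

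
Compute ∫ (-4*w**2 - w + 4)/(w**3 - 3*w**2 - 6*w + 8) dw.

-32*log(w - 4)/9 + log(w - 1)/9 - 5*log(w + 2)/9 + C

Factor the denominator: (w - 4)*(w - 1)*(w + 2).
Partial-fraction decomposition: -5/(9*(w + 2)) + 1/(9*(w - 1)) - 32/(9*(w - 4)).
Integrate each term: A/(w−a) contributes A·log|w−a|.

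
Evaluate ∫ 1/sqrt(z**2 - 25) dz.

Substitute z = 5·sec(θ), so dz = 5·sec(θ)*tan(θ) dθ and the radical becomes sqrt(z**2 - 25) = 5·tan(θ) by the Pythagorean identity.
Integrate the resulting trig expression in θ, then back-substitute sec(θ) = z/5, tan(θ) = sqrt(z**2 - 25)/5 (absorbing any constant into C).

log(z + sqrt(z**2 - 25)) + C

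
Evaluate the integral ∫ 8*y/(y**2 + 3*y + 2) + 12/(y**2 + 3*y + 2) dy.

4*log(y**2 + 3*y + 2) + C

Let u = y**2 + 3*y + 2, so du = (2*y + 3) dy.
Rewriting, the integral becomes 4·∫ 1/u du = 4·log(u).
Substituting back, u = y**2 + 3*y + 2.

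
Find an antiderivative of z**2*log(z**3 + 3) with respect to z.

z**3*log(z**3 + 3)/3 - z**3/3 + log(z**3 + 3) + C

Let u = z**3 + 3, so du = (3*z**2) dz.
The integral becomes (1/3)·∫ log(u) du; integrate by parts with u′=log(u), dv′=du.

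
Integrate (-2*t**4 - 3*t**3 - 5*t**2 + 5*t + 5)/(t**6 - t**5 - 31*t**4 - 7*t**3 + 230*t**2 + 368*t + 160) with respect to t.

Factor the denominator: (t - 5)*(t - 4)*(t + 1)**2*(t + 2)*(t + 4).
Partial-fraction decomposition: 415/(1296*(t + 4)) - 11/(28*(t + 2)) + 134/(675*(t + 1)) - 2/(45*(t + 1)**2) + 253/(400*(t - 4)) - 430/(567*(t - 5)).
Integrate each term; A/(t−a) gives A·log|t−a|; A/(t−a)² gives −A/(t−a).

-430*log(t - 5)/567 + 253*log(t - 4)/400 + 134*log(t + 1)/675 - 11*log(t + 2)/28 + 415*log(t + 4)/1296 + 2/(45*t + 45) + C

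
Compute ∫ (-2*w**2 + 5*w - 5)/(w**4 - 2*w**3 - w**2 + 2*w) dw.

-5*log(w)/2 - log(w - 2)/2 + log(w - 1) + 2*log(w + 1) + C

Factor the denominator: w*(w - 2)*(w - 1)*(w + 1).
Partial-fraction decomposition: 2/(w + 1) + 1/(w - 1) - 1/(2*(w - 2)) - 5/(2*w).
Integrate each term: A/(w−a) contributes A·log|w−a|.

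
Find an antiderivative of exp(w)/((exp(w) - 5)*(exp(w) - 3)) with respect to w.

Let u = e^w, du = e^w dw.
The integral becomes ∫ du/((u-3)(u-5)); decompose into partial fractions.

log(exp(w) - 5)/2 - log(exp(w) - 3)/2 + C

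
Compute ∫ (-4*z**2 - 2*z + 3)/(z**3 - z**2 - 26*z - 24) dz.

Factor the denominator: (z - 6)*(z + 1)*(z + 4).
Partial-fraction decomposition: -53/(30*(z + 4)) - 1/(21*(z + 1)) - 153/(70*(z - 6)).
Integrate each term: A/(z−a) contributes A·log|z−a|.

-153*log(z - 6)/70 - log(z + 1)/21 - 53*log(z + 4)/30 + C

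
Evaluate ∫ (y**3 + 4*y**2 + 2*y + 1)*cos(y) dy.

Use integration by parts with u = y**3 + 4*y**2 + 2*y + 1, dv = cos(y) dy, so v = sin(y).
Apply parts 3 times (tabular method): alternate signs, differentiate u down to 0, integrate dv up.

y**3*sin(y) + 4*y**2*sin(y) + 3*y**2*cos(y) - 4*y*sin(y) + 8*y*cos(y) - 7*sin(y) - 4*cos(y) + C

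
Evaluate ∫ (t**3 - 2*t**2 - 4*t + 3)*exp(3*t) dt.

Use integration by parts with u = t**3 - 2*t**2 - 4*t + 3, dv = exp(3*t) dt, so v = exp(3*t)/3.
Apply parts 3 times (tabular method): alternate signs, differentiate u down to 0, integrate dv up.

(3*t**3 - 9*t**2 - 6*t + 11)*exp(3*t)/9 + C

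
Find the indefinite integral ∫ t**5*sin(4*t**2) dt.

-t**4*cos(4*t**2)/8 + t**2*sin(4*t**2)/16 + cos(4*t**2)/64 + C

Let u = t², du = 2t dt; rewrite as (1/2)∫ u^2·sin(4u) du.
Now integrate by parts 2 times.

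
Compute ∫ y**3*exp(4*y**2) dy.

(4*y**2 - 1)*exp(4*y**2)/32 + C

Let u = y², du = 2y dy; rewrite as (1/2)∫ u^1·exp(4u) du.
Now integrate by parts 1 time.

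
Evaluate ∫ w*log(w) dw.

Use integration by parts with u = log(w), dv = w dw.
Then du = 1/w dw and v = w**2/2.

w**2*log(w)/2 - w**2/4 + C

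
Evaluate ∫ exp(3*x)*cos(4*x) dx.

Let I denote the integral. Integrate by parts with u = cos(4*x), dv = exp(3*x) dx, so v = exp(3*x)/3: I = exp(3*x)*cos(4*x)/3 + (4/3)·∫ exp(3*x)*sin(4*x) dx.
Apply parts again with u = sin(4*x), dv = exp(3*x) dx: ∫ exp(3*x)*sin(4*x) dx = exp(3*x)*sin(4*x)/3 − (4/3)·I. Substituting back brings back I: I = 4*exp(3*x)*sin(4*x)/9 + exp(3*x)*cos(4*x)/3 − (16/9)·I.
Solving for I: (1 + 16/9)·I equals the remaining terms, so I = (9/25)·(4*exp(3*x)*sin(4*x)/9 + exp(3*x)*cos(4*x)/3).

4*exp(3*x)*sin(4*x)/25 + 3*exp(3*x)*cos(4*x)/25 + C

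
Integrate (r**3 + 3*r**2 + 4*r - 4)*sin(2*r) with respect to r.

Use integration by parts with u = r**3 + 3*r**2 + 4*r - 4, dv = sin(2*r) dr, so v = -cos(2*r)/2.
Apply parts 3 times (tabular method): alternate signs, differentiate u down to 0, integrate dv up.

-r**3*cos(2*r)/2 + 3*r**2*sin(2*r)/4 - 3*r**2*cos(2*r)/2 + 3*r*sin(2*r)/2 - 5*r*cos(2*r)/4 + 5*sin(2*r)/8 + 11*cos(2*r)/4 + C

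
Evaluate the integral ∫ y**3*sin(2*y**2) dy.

-y**2*cos(2*y**2)/4 + sin(2*y**2)/8 + C

Let u = y², du = 2y dy; rewrite as (1/2)∫ u^1·sin(2u) du.
Now integrate by parts 1 time.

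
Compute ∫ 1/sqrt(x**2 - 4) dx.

Substitute x = 2·sec(θ), so dx = 2·sec(θ)*tan(θ) dθ and the radical becomes sqrt(x**2 - 4) = 2·tan(θ) by the Pythagorean identity.
Integrate the resulting trig expression in θ, then back-substitute sec(θ) = x/2, tan(θ) = sqrt(x**2 - 4)/2 (absorbing any constant into C).

log(x + sqrt(x**2 - 4)) + C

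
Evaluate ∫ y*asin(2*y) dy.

Use integration by parts with u = arcsin(2*y), dv = y dy.
Then du = 2/sqrt(-4*y**2 + 1) dy.

y**2*asin(2*y)/2 + y*sqrt(-4*y**2 + 1)/8 - asin(2*y)/16 + C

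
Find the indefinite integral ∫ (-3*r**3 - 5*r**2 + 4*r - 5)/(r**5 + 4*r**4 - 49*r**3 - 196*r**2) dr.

Factor the denominator: r**2*(r - 7)*(r + 4)*(r + 7).
Partial-fraction decomposition: 751/(2058*(r + 7)) - 91/(528*(r + 4)) - 1251/(7546*(r - 7)) - 3/(112*r) + 5/(196*r**2).
Integrate each term; A/(r−a) gives A·log|r−a|; A/(r−a)² gives −A/(r−a).

-3*log(r)/112 - 1251*log(r - 7)/7546 - 91*log(r + 4)/528 + 751*log(r + 7)/2058 - 5/(196*r) + C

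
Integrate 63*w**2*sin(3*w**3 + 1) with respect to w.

-7*cos(3*w**3 + 1) + C

Let u = 3*w**3 + 1, so du = (9*w**2) dw.
Rewriting, the integral becomes 7·∫ sin(u) du = 7·-cos(u).
Substituting back, u = 3*w**3 + 1.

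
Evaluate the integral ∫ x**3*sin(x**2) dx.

-x**2*cos(x**2)/2 + sin(x**2)/2 + C

Let u = x², du = 2x dx; rewrite as (1/2)∫ u^1·sin(1u) du.
Now integrate by parts 1 time.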